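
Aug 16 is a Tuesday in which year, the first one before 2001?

1994

From one year to the next, a fixed date's weekday advances by 1, or by 2 when a Feb 29 lies between the two dates.
2001: August 16 is Thursday.
2000: Wednesday (−1)
1999: Monday (−2)
1998: Sunday (−1)
1997: Saturday (−1)
1996: Friday (−1)
1995: Wednesday (−2)
1994: Tuesday (−1)
Aug 16 falls on a Tuesday in 1994.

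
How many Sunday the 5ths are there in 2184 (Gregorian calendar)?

2

Check the 5th of each month of 2184: Jan 5: Mon, Feb 5: Thu, Mar 5: Fri, Apr 5: Mon, May 5: Wed, Jun 5: Sat, Jul 5: Mon, Aug 5: Thu, Sep 5: Sun, Oct 5: Tue, Nov 5: Fri, Dec 5: Sun.
Sunday occurs in September, December — 2 months.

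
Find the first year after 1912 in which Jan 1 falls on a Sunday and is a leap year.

1928

Jan 1 advances by 2 weekdays after a leap year and by 1 after a common year.
1912: Jan 1 is Monday (leap).
1913: Wednesday
1914: Thursday
1915: Friday
1916: Saturday (leap)
1917: Monday
1918: Tuesday
1919: Wednesday
1920: Thursday (leap)
1921: Saturday
1922: Sunday
1923: Monday
1924: Tuesday (leap)
1925: Thursday
1926: Friday
1927: Saturday
1928: Sunday (leap)
1928 begins on a Sunday and is a leap year.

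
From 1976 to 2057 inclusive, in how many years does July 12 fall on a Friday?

Track July 12's weekday year by year (advancing +1, or +2 across a Feb 29):
  1976: Mon  1977: Tue (+1)  1978: Wed (+1)  1979: Thu (+1)  1980: Sat (+2)
  1981: Sun (+1)  1982: Mon (+1)  1983: Tue (+1)  1984: Thu (+2)  1985: Fri (+1) ✓
  1986: Sat (+1)  1987: Sun (+1)  1988: Tue (+2)  1989: Wed (+1)  … (54 more years) …
  2044: Tue (+2)  2045: Wed (+1)  2046: Thu (+1)  2047: Fri (+1) ✓  2048: Sun (+2)
  2049: Mon (+1)  2050: Tue (+1)  2051: Wed (+1)  2052: Fri (+2) ✓  2053: Sat (+1)
  2054: Sun (+1)  2055: Mon (+1)  2056: Wed (+2)  2057: Thu (+1)
Friday years: 1985, 1991, 1996, 2002, 2013, 2019, 2024, 2030, 2041, 2047, 2052 — 11 in total.

11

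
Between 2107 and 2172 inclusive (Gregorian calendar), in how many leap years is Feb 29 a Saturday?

Leap years in 2107–2172: 17 of them.
Feb 29 weekday advances by 5 (mod 7) from one leap year to the next four years later (or differs when a century non-leap intervenes).
Leap-day weekdays: 2108:Wed 2112:Mon 2116:Sat✓ 2120:Thu 2124:Tue 2128:Sun 2132:Fri 2136:Wed 2140:Mon 2144:Sat✓ 2148:Thu 2152:Tue 2156:Sun 2160:Fri 2164:Wed 2168:Mon 2172:Sat✓
Saturday: 2116, 2144, 2172 → 3.

3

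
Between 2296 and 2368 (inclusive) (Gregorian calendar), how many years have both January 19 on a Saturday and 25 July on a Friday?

2

Check each year's weekday for January 19 and 25 July:
  2296: Sun/Sat  2297: Tue/Sun  2298: Wed/Mon  2299: Thu/Tue  2300: Fri/Wed  2301: Sat/Thu  2302: Sun/Fri  2303: Mon/Sat  2304: Tue/Mon  2305: Thu/Tue  2306: Fri/Wed  2307: Sat/Thu  2308: Sun/Sat  2309: Tue/Sun  …(45 more)…  2355: Wed/Mon  2356: Thu/Wed  2357: Sat/Thu  2358: Sun/Fri  2359: Mon/Sat  2360: Tue/Mon  2361: Thu/Tue  2362: Fri/Wed  2363: Sat/Thu  2364: Sun/Sat  2365: Tue/Sun  2366: Wed/Mon  2367: Thu/Tue  2368: Fri/Thu
Both conditions hold in: 2324, 2352 — 2.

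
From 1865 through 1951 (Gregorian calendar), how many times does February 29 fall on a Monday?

Leap years in 1865–1951: 20 of them.
Feb 29 weekday advances by 5 (mod 7) from one leap year to the next four years later (or differs when a century non-leap intervenes).
Leap-day weekdays: 1868:Sat 1872:Thu 1876:Tue 1880:Sun 1884:Fri 1888:Wed 1892:Mon✓ 1896:Sat 1904:Mon✓ 1908:Sat 1912:Thu 1916:Tue 1920:Sun 1924:Fri 1928:Wed 1932:Mon✓ 1936:Sat 1940:Thu 1944:Tue 1948:Sun
Monday: 1892, 1904, 1932 → 3.

3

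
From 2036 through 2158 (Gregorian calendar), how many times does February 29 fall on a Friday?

5

Leap years in 2036–2158: 30 of them.
Feb 29 weekday advances by 5 (mod 7) from one leap year to the next four years later (or differs when a century non-leap intervenes).
Leap-day weekdays: 2036:Fri✓ 2040:Wed 2044:Mon 2048:Sat 2052:Thu 2056:Tue 2060:Sun 2064:Fri✓ 2068:Wed 2072:Mon 2076:Sat 2080:Thu 2084:Tue …(4 more)… 2108:Wed 2112:Mon 2116:Sat 2120:Thu 2124:Tue 2128:Sun 2132:Fri✓ 2136:Wed 2140:Mon 2144:Sat 2148:Thu 2152:Tue 2156:Sun
Friday: 2036, 2064, 2092, 2104, 2132 → 5.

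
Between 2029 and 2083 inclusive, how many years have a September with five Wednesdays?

September has 30 days; it has five Wednesdays when Wednesday falls among the first (month-length − 28) days — i.e. when September 1 is one of Wednesday/Tuesday.
September 1 by year: 2029:Sat 2030:Sun 2031:Mon 2032:Wed✓ 2033:Thu 2034:Fri 2035:Sat 2036:Mon 2037:Tue✓ 2038:Wed✓ 2039:Thu 2040:Sat 2041:Sun 2042:Mon 2043:Tue✓ …(25 more)… 2069:Sun 2070:Mon 2071:Tue✓ 2072:Thu 2073:Fri 2074:Sat 2075:Sun 2076:Tue✓ 2077:Wed✓ 2078:Thu 2079:Fri 2080:Sun 2081:Mon 2082:Tue✓ 2083:Wed✓
Years with five Wednesdays: 2032, 2037, 2038, 2043, 2048, 2049, 2054, 2055, 2060, 2065, 2066, 2071, 2076, 2077, 2082, 2083 → 16.

16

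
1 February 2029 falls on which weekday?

Thursday

January 1, 2029 is a Monday.
February 1 is day 32 of the year, i.e. 31 days after Jan 1.
31 mod 7 = 3, so advance 3 weekdays from Monday: Thursday.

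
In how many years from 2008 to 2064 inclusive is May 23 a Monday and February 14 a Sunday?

2

Check each year's weekday for May 23 and February 14:
  2008: Fri/Thu  2009: Sat/Sat  2010: Sun/Sun  2011: Mon/Mon  2012: Wed/Tue  2013: Thu/Thu  2014: Fri/Fri  2015: Sat/Sat  2016: Mon/Sun ✓  2017: Tue/Tue  2018: Wed/Wed  2019: Thu/Thu  2020: Sat/Fri  2021: Sun/Sun  …(29 more)…  2051: Tue/Tue  2052: Thu/Wed  2053: Fri/Fri  2054: Sat/Sat  2055: Sun/Sun  2056: Tue/Mon  2057: Wed/Wed  2058: Thu/Thu  2059: Fri/Fri  2060: Sun/Sat  2061: Mon/Mon  2062: Tue/Tue  2063: Wed/Wed  2064: Fri/Thu
Both conditions hold in: 2016, 2044 — 2.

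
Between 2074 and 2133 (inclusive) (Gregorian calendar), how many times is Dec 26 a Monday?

Track Dec 26's weekday year by year (advancing +1, or +2 across a Feb 29):
  2074: Wed  2075: Thu (+1)  2076: Sat (+2)  2077: Sun (+1)  2078: Mon (+1) ✓
  2079: Tue (+1)  2080: Thu (+2)  2081: Fri (+1)  2082: Sat (+1)  2083: Sun (+1)
  2084: Tue (+2)  2085: Wed (+1)  2086: Thu (+1)  2087: Fri (+1)  … (32 more years) …
  2120: Thu (+2)  2121: Fri (+1)  2122: Sat (+1)  2123: Sun (+1)  2124: Tue (+2)
  2125: Wed (+1)  2126: Thu (+1)  2127: Fri (+1)  2128: Sun (+2)  2129: Mon (+1) ✓
  2130: Tue (+1)  2131: Wed (+1)  2132: Fri (+2)  2133: Sat (+1)
Monday years: 2078, 2089, 2095, 2101, 2107, 2112, 2118, 2129 — 8 in total.

8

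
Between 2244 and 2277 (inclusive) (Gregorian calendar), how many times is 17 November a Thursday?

4

Track 17 November's weekday year by year (advancing +1, or +2 across a Feb 29):
  2244: Sun  2245: Mon (+1)  2246: Tue (+1)  2247: Wed (+1)  2248: Fri (+2)
  2249: Sat (+1)  2250: Sun (+1)  2251: Mon (+1)  2252: Wed (+2)  2253: Thu (+1) ✓
  2254: Fri (+1)  2255: Sat (+1)  2256: Mon (+2)  2257: Tue (+1)  … (6 more years) …
  2264: Thu (+2) ✓  2265: Fri (+1)  2266: Sat (+1)  2267: Sun (+1)  2268: Tue (+2)
  2269: Wed (+1)  2270: Thu (+1) ✓  2271: Fri (+1)  2272: Sun (+2)  2273: Mon (+1)
  2274: Tue (+1)  2275: Wed (+1)  2276: Fri (+2)  2277: Sat (+1)
Thursday years: 2253, 2259, 2264, 2270 — 4 in total.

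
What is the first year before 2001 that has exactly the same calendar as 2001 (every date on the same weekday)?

1990

Two years share a calendar iff Jan 1 falls on the same weekday and both are leap or both are common. 2001: Jan 1 is Monday, common year.
2000: Jan 1 Saturday, leap
1999: Jan 1 Friday, common
1998: Jan 1 Thursday, common
1997: Jan 1 Wednesday, common
1996: Jan 1 Monday, leap
1995: Jan 1 Sunday, common
1994: Jan 1 Saturday, common
1993: Jan 1 Friday, common
1992: Jan 1 Wednesday, leap
1991: Jan 1 Tuesday, common
1990: Jan 1 Monday, common
1990 matches on both conditions.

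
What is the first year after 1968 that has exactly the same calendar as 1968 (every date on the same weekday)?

1996

Two years share a calendar iff Jan 1 falls on the same weekday and both are leap or both are common. 1968: Jan 1 is Monday, leap year.
1969: Jan 1 Wednesday, common
1970: Jan 1 Thursday, common
1971: Jan 1 Friday, common
1972: Jan 1 Saturday, leap
1973: Jan 1 Monday, common
1974: Jan 1 Tuesday, common
1975: Jan 1 Wednesday, common
1976: Jan 1 Thursday, leap
1977: Jan 1 Saturday, common
1978: Jan 1 Sunday, common
1979: Jan 1 Monday, common
1980: Jan 1 Tuesday, leap
1981: Jan 1 Thursday, common
1982: Jan 1 Friday, common
1983: Jan 1 Saturday, common
1984: Jan 1 Sunday, leap
1985: Jan 1 Tuesday, common
1986: Jan 1 Wednesday, common
1987: Jan 1 Thursday, common
1988: Jan 1 Friday, leap
1989: Jan 1 Sunday, common
1990: Jan 1 Monday, common
1991: Jan 1 Tuesday, common
1992: Jan 1 Wednesday, leap
1993: Jan 1 Friday, common
1994: Jan 1 Saturday, common
1995: Jan 1 Sunday, common
1996: Jan 1 Monday, leap
1996 matches on both conditions.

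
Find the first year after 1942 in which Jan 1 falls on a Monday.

Jan 1 advances by 2 weekdays after a leap year and by 1 after a common year.
1942: Jan 1 is Thursday.
1943: Friday
1944: Saturday (leap)
1945: Monday
1945 begins on a Monday

1945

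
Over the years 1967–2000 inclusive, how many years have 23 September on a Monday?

5

Track 23 September's weekday year by year (advancing +1, or +2 across a Feb 29):
  1967: Sat  1968: Mon (+2) ✓  1969: Tue (+1)  1970: Wed (+1)  1971: Thu (+1)
  1972: Sat (+2)  1973: Sun (+1)  1974: Mon (+1) ✓  1975: Tue (+1)  1976: Thu (+2)
  1977: Fri (+1)  1978: Sat (+1)  1979: Sun (+1)  1980: Tue (+2)  … (6 more years) …
  1987: Wed (+1)  1988: Fri (+2)  1989: Sat (+1)  1990: Sun (+1)  1991: Mon (+1) ✓
  1992: Wed (+2)  1993: Thu (+1)  1994: Fri (+1)  1995: Sat (+1)  1996: Mon (+2) ✓
  1997: Tue (+1)  1998: Wed (+1)  1999: Thu (+1)  2000: Sat (+2)
Monday years: 1968, 1974, 1985, 1991, 1996 — 5 in total.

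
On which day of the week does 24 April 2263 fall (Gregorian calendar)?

January 1, 2263 is a Thursday.
April 24 is day 114 of the year, i.e. 113 days after Jan 1.
113 mod 7 = 1, so advance 1 weekday from Thursday: Friday.

Friday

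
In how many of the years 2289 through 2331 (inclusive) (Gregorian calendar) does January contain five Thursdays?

January has 31 days; it has five Thursdays when Thursday falls among the first (month-length − 28) days — i.e. when January 1 is one of Thursday/Wednesday/Tuesday.
January 1 by year: 2289:Tue✓ 2290:Wed✓ 2291:Thu✓ 2292:Fri 2293:Sun 2294:Mon 2295:Tue✓ 2296:Wed✓ 2297:Fri 2298:Sat 2299:Sun 2300:Mon 2301:Tue✓ 2302:Wed✓ 2303:Thu✓ …(13 more)… 2317:Mon 2318:Tue✓ 2319:Wed✓ 2320:Thu✓ 2321:Sat 2322:Sun 2323:Mon 2324:Tue✓ 2325:Thu✓ 2326:Fri 2327:Sat 2328:Sun 2329:Tue✓ 2330:Wed✓ 2331:Thu✓
Years with five Thursdays: 2289, 2290, 2291, 2295, 2296, 2301, 2302, 2303, 2307, 2308, 2313, 2314, 2318, 2319, 2320, 2324, 2325, 2329, 2330, 2331 → 20.

20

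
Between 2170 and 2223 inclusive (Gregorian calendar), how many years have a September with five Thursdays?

September has 30 days; it has five Thursdays when Thursday falls among the first (month-length − 28) days — i.e. when September 1 is one of Thursday/Wednesday.
September 1 by year: 2170:Sat 2171:Sun 2172:Tue 2173:Wed✓ 2174:Thu✓ 2175:Fri 2176:Sun 2177:Mon 2178:Tue 2179:Wed✓ 2180:Fri 2181:Sat 2182:Sun 2183:Mon 2184:Wed✓ …(24 more)… 2209:Fri 2210:Sat 2211:Sun 2212:Tue 2213:Wed✓ 2214:Thu✓ 2215:Fri 2216:Sun 2217:Mon 2218:Tue 2219:Wed✓ 2220:Fri 2221:Sat 2222:Sun 2223:Mon
Years with five Thursdays: 2173, 2174, 2179, 2184, 2185, 2190, 2191, 2196, 2202, 2203, 2208, 2213, 2214, 2219 → 14.

14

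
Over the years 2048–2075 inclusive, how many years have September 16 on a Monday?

Track September 16's weekday year by year (advancing +1, or +2 across a Feb 29):
  2048: Wed  2049: Thu (+1)  2050: Fri (+1)  2051: Sat (+1)  2052: Mon (+2) ✓
  2053: Tue (+1)  2054: Wed (+1)  2055: Thu (+1)  2056: Sat (+2)  2057: Sun (+1)
  2058: Mon (+1) ✓  2059: Tue (+1)  2060: Thu (+2)  2061: Fri (+1)  2062: Sat (+1)
  2063: Sun (+1)  2064: Tue (+2)  2065: Wed (+1)  2066: Thu (+1)  2067: Fri (+1)
  2068: Sun (+2)  2069: Mon (+1) ✓  2070: Tue (+1)  2071: Wed (+1)  2072: Fri (+2)
  2073: Sat (+1)  2074: Sun (+1)  2075: Mon (+1) ✓
Monday years: 2052, 2058, 2069, 2075 — 4 in total.

4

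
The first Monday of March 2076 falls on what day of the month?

March 1, 2076 is a Sunday, so the first Monday is the 2nd.
The first Monday is 2 + 0 = 2.

2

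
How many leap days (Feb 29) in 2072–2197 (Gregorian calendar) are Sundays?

4

Leap years in 2072–2197: 31 of them.
Feb 29 weekday advances by 5 (mod 7) from one leap year to the next four years later (or differs when a century non-leap intervenes).
Leap-day weekdays: 2072:Mon 2076:Sat 2080:Thu 2084:Tue 2088:Sun✓ 2092:Fri 2096:Wed 2104:Fri 2108:Wed 2112:Mon 2116:Sat 2120:Thu 2124:Tue …(5 more)… 2148:Thu 2152:Tue 2156:Sun✓ 2160:Fri 2164:Wed 2168:Mon 2172:Sat 2176:Thu 2180:Tue 2184:Sun✓ 2188:Fri 2192:Wed 2196:Mon
Sunday: 2088, 2128, 2156, 2184 → 4.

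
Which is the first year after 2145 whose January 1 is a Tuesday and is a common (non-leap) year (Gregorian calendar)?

Jan 1 advances by 2 weekdays after a leap year and by 1 after a common year.
2145: Jan 1 is Friday.
2146: Saturday
2147: Sunday
2148: Monday (leap)
2149: Wednesday
2150: Thursday
2151: Friday
2152: Saturday (leap)
2153: Monday
2154: Tuesday
2154 begins on a Tuesday and is a common year.

2154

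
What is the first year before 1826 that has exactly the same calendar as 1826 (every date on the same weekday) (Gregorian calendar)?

Two years share a calendar iff Jan 1 falls on the same weekday and both are leap or both are common. 1826: Jan 1 is Sunday, common year.
1825: Jan 1 Saturday, common
1824: Jan 1 Thursday, leap
1823: Jan 1 Wednesday, common
1822: Jan 1 Tuesday, common
1821: Jan 1 Monday, common
1820: Jan 1 Saturday, leap
1819: Jan 1 Friday, common
1818: Jan 1 Thursday, common
1817: Jan 1 Wednesday, common
1816: Jan 1 Monday, leap
1815: Jan 1 Sunday, common
1815 matches on both conditions.

1815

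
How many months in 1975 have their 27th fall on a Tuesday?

1

Check the 27th of each month of 1975: Jan 27: Mon, Feb 27: Thu, Mar 27: Thu, Apr 27: Sun, May 27: Tue, Jun 27: Fri, Jul 27: Sun, Aug 27: Wed, Sep 27: Sat, Oct 27: Mon, Nov 27: Thu, Dec 27: Sat.
Tuesday occurs in May — 1 month.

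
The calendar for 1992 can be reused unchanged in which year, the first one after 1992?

Two years share a calendar iff Jan 1 falls on the same weekday and both are leap or both are common. 1992: Jan 1 is Wednesday, leap year.
1993: Jan 1 Friday, common
1994: Jan 1 Saturday, common
1995: Jan 1 Sunday, common
1996: Jan 1 Monday, leap
1997: Jan 1 Wednesday, common
1998: Jan 1 Thursday, common
1999: Jan 1 Friday, common
2000: Jan 1 Saturday, leap
2001: Jan 1 Monday, common
2002: Jan 1 Tuesday, common
2003: Jan 1 Wednesday, common
2004: Jan 1 Thursday, leap
2005: Jan 1 Saturday, common
2006: Jan 1 Sunday, common
2007: Jan 1 Monday, common
2008: Jan 1 Tuesday, leap
2009: Jan 1 Thursday, common
2010: Jan 1 Friday, common
2011: Jan 1 Saturday, common
2012: Jan 1 Sunday, leap
2013: Jan 1 Tuesday, common
2014: Jan 1 Wednesday, common
2015: Jan 1 Thursday, common
2016: Jan 1 Friday, leap
2017: Jan 1 Sunday, common
2018: Jan 1 Monday, common
2019: Jan 1 Tuesday, common
2020: Jan 1 Wednesday, leap
2020 matches on both conditions.

2020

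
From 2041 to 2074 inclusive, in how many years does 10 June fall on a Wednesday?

5

Track 10 June's weekday year by year (advancing +1, or +2 across a Feb 29):
  2041: Mon  2042: Tue (+1)  2043: Wed (+1) ✓  2044: Fri (+2)  2045: Sat (+1)
  2046: Sun (+1)  2047: Mon (+1)  2048: Wed (+2) ✓  2049: Thu (+1)  2050: Fri (+1)
  2051: Sat (+1)  2052: Mon (+2)  2053: Tue (+1)  2054: Wed (+1) ✓  … (6 more years) …
  2061: Fri (+1)  2062: Sat (+1)  2063: Sun (+1)  2064: Tue (+2)  2065: Wed (+1) ✓
  2066: Thu (+1)  2067: Fri (+1)  2068: Sun (+2)  2069: Mon (+1)  2070: Tue (+1)
  2071: Wed (+1) ✓  2072: Fri (+2)  2073: Sat (+1)  2074: Sun (+1)
Wednesday years: 2043, 2048, 2054, 2065, 2071 — 5 in total.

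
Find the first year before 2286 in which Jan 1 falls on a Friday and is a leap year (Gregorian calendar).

2264

Jan 1 advances by 2 weekdays after a leap year and by 1 after a common year.
2286: Jan 1 is Friday.
2285: Thursday
2284: Tuesday (leap)
2283: Monday
2282: Sunday
2281: Saturday
2280: Thursday (leap)
2279: Wednesday
2278: Tuesday
2277: Monday
2276: Saturday (leap)
2275: Friday
2274: Thursday
2273: Wednesday
2272: Monday (leap)
2271: Sunday
2270: Saturday
2269: Friday
2268: Wednesday (leap)
2267: Tuesday
2266: Monday
2265: Sunday
2264: Friday (leap)
2264 begins on a Friday and is a leap year.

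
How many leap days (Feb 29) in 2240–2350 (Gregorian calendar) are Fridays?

Leap years in 2240–2350: 27 of them.
Feb 29 weekday advances by 5 (mod 7) from one leap year to the next four years later (or differs when a century non-leap intervenes).
Leap-day weekdays: 2240:Sat 2244:Thu 2248:Tue 2252:Sun 2256:Fri✓ 2260:Wed 2264:Mon 2268:Sat 2272:Thu 2276:Tue 2280:Sun 2284:Fri✓ 2288:Wed 2292:Mon 2296:Sat 2304:Mon 2308:Sat 2312:Thu 2316:Tue 2320:Sun 2324:Fri✓ 2328:Wed 2332:Mon 2336:Sat 2340:Thu 2344:Tue 2348:Sun
Friday: 2256, 2284, 2324 → 3.

3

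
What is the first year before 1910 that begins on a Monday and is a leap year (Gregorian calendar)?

Jan 1 advances by 2 weekdays after a leap year and by 1 after a common year.
1910: Jan 1 is Saturday.
1909: Friday
1908: Wednesday (leap)
1907: Tuesday
1906: Monday
1905: Sunday
1904: Friday (leap)
1903: Thursday
1902: Wednesday
1901: Tuesday
1900: Monday
1899: Sunday
1898: Saturday
1897: Friday
1896: Wednesday (leap)
1895: Tuesday
1894: Monday
1893: Sunday
1892: Friday (leap)
1891: Thursday
1890: Wednesday
1889: Tuesday
1888: Sunday (leap)
1887: Saturday
1886: Friday
1885: Thursday
1884: Tuesday (leap)
1883: Monday
1882: Sunday
1881: Saturday
1880: Thursday (leap)
1879: Wednesday
1878: Tuesday
1877: Monday
1876: Saturday (leap)
1875: Friday
1874: Thursday
1873: Wednesday
1872: Monday (leap)
1872 begins on a Monday and is a leap year.

1872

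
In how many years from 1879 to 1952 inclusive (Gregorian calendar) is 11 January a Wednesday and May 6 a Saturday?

9

Check each year's weekday for 11 January and May 6:
  1879: Sat/Tue  1880: Sun/Thu  1881: Tue/Fri  1882: Wed/Sat ✓  1883: Thu/Sun  1884: Fri/Tue  1885: Sun/Wed  1886: Mon/Thu  1887: Tue/Fri  1888: Wed/Sun  1889: Fri/Mon  1890: Sat/Tue  1891: Sun/Wed  1892: Mon/Fri  …(46 more)…  1939: Wed/Sat ✓  1940: Thu/Mon  1941: Sat/Tue  1942: Sun/Wed  1943: Mon/Thu  1944: Tue/Sat  1945: Thu/Sun  1946: Fri/Mon  1947: Sat/Tue  1948: Sun/Thu  1949: Tue/Fri  1950: Wed/Sat ✓  1951: Thu/Sun  1952: Fri/Tue
Both conditions hold in: 1882, 1893, 1899, 1905, 1911, 1922, 1933, 1939, 1950 — 9.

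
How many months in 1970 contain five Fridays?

A month of length L has five Fridays iff its first Friday is on day ≤ L−28 (so day 1–3 in a 31-day month, 1–2 in a 30-day month, day 1 in a leap February).
Checking each month of 1970: Jan starts Thu (31d) ✓; Feb starts Sun (28d); Mar starts Sun (31d); Apr starts Wed (30d); May starts Fri (31d) ✓; Jun starts Mon (30d); Jul starts Wed (31d) ✓; Aug starts Sat (31d); Sep starts Tue (30d); Oct starts Thu (31d) ✓; Nov starts Sun (30d); Dec starts Tue (31d).
Five-Friday months: January, May, July, October → 4.

4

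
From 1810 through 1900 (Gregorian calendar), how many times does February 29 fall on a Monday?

3

Leap years in 1810–1900: 22 of them.
Feb 29 weekday advances by 5 (mod 7) from one leap year to the next four years later (or differs when a century non-leap intervenes).
Leap-day weekdays: 1812:Sat 1816:Thu 1820:Tue 1824:Sun 1828:Fri 1832:Wed 1836:Mon✓ 1840:Sat 1844:Thu 1848:Tue 1852:Sun 1856:Fri 1860:Wed 1864:Mon✓ 1868:Sat 1872:Thu 1876:Tue 1880:Sun 1884:Fri 1888:Wed 1892:Mon✓ 1896:Sat
Monday: 1836, 1864, 1892 → 3.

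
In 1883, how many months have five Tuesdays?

A month of length L has five Tuesdays iff its first Tuesday is on day ≤ L−28 (so day 1–3 in a 31-day month, 1–2 in a 30-day month, day 1 in a leap February).
Checking each month of 1883: Jan starts Mon (31d) ✓; Feb starts Thu (28d); Mar starts Thu (31d); Apr starts Sun (30d); May starts Tue (31d) ✓; Jun starts Fri (30d); Jul starts Sun (31d) ✓; Aug starts Wed (31d); Sep starts Sat (30d); Oct starts Mon (31d) ✓; Nov starts Thu (30d); Dec starts Sat (31d).
Five-Tuesday months: January, May, July, October → 4.

4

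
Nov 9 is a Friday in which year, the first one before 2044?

2040

From one year to the next, a fixed date's weekday advances by 1, or by 2 when a Feb 29 lies between the two dates.
2044: November 9 is Wednesday.
2043: Monday (−2)
2042: Sunday (−1)
2041: Saturday (−1)
2040: Friday (−1)
Nov 9 falls on a Friday in 2040.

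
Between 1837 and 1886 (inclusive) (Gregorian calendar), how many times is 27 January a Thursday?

7

Track 27 January's weekday year by year (advancing +1, or +2 across a Feb 29):
  1837: Fri  1838: Sat (+1)  1839: Sun (+1)  1840: Mon (+1)  1841: Wed (+2)
  1842: Thu (+1) ✓  1843: Fri (+1)  1844: Sat (+1)  1845: Mon (+2)  1846: Tue (+1)
  1847: Wed (+1)  1848: Thu (+1) ✓  1849: Sat (+2)  1850: Sun (+1)  … (22 more years) …
  1873: Mon (+2)  1874: Tue (+1)  1875: Wed (+1)  1876: Thu (+1) ✓  1877: Sat (+2)
  1878: Sun (+1)  1879: Mon (+1)  1880: Tue (+1)  1881: Thu (+2) ✓  1882: Fri (+1)
  1883: Sat (+1)  1884: Sun (+1)  1885: Tue (+2)  1886: Wed (+1)
Thursday years: 1842, 1848, 1853, 1859, 1870, 1876, 1881 — 7 in total.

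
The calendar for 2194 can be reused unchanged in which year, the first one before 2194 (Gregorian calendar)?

Two years share a calendar iff Jan 1 falls on the same weekday and both are leap or both are common. 2194: Jan 1 is Wednesday, common year.
2193: Jan 1 Tuesday, common
2192: Jan 1 Sunday, leap
2191: Jan 1 Saturday, common
2190: Jan 1 Friday, common
2189: Jan 1 Thursday, common
2188: Jan 1 Tuesday, leap
2187: Jan 1 Monday, common
2186: Jan 1 Sunday, common
2185: Jan 1 Saturday, common
2184: Jan 1 Thursday, leap
2183: Jan 1 Wednesday, common
2183 matches on both conditions.

2183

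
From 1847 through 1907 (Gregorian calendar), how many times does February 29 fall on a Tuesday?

Leap years in 1847–1907: 14 of them.
Feb 29 weekday advances by 5 (mod 7) from one leap year to the next four years later (or differs when a century non-leap intervenes).
Leap-day weekdays: 1848:Tue✓ 1852:Sun 1856:Fri 1860:Wed 1864:Mon 1868:Sat 1872:Thu 1876:Tue✓ 1880:Sun 1884:Fri 1888:Wed 1892:Mon 1896:Sat 1904:Mon
Tuesday: 1848, 1876 → 2.

2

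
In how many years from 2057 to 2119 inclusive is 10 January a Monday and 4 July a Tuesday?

1

Check each year's weekday for 10 January and 4 July:
  2057: Wed/Wed  2058: Thu/Thu  2059: Fri/Fri  2060: Sat/Sun  2061: Mon/Mon  2062: Tue/Tue  2063: Wed/Wed  2064: Thu/Fri  2065: Sat/Sat  2066: Sun/Sun  2067: Mon/Mon  2068: Tue/Wed  2069: Thu/Thu  2070: Fri/Fri  …(35 more)…  2106: Sun/Sun  2107: Mon/Mon  2108: Tue/Wed  2109: Thu/Thu  2110: Fri/Fri  2111: Sat/Sat  2112: Sun/Mon  2113: Tue/Tue  2114: Wed/Wed  2115: Thu/Thu  2116: Fri/Sat  2117: Sun/Sun  2118: Mon/Mon  2119: Tue/Tue
Both conditions hold in: 2084 — 1.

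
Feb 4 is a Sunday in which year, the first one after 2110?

From one year to the next, a fixed date's weekday advances by 1, or by 2 when a Feb 29 lies between the two dates.
2110: February 4 is Tuesday.
2111: Wednesday (+1)
2112: Thursday (+1)
2113: Saturday (+2)
2114: Sunday (+1)
Feb 4 falls on a Sunday in 2114.

2114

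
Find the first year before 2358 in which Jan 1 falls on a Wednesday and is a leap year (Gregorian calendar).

2336

Jan 1 advances by 2 weekdays after a leap year and by 1 after a common year.
2358: Jan 1 is Wednesday.
2357: Tuesday
2356: Sunday (leap)
2355: Saturday
2354: Friday
2353: Thursday
2352: Tuesday (leap)
2351: Monday
2350: Sunday
2349: Saturday
2348: Thursday (leap)
2347: Wednesday
2346: Tuesday
2345: Monday
2344: Saturday (leap)
2343: Friday
2342: Thursday
2341: Wednesday
2340: Monday (leap)
2339: Sunday
2338: Saturday
2337: Friday
2336: Wednesday (leap)
2336 begins on a Wednesday and is a leap year.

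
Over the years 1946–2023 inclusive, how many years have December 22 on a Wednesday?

Track December 22's weekday year by year (advancing +1, or +2 across a Feb 29):
  1946: Sun  1947: Mon (+1)  1948: Wed (+2) ✓  1949: Thu (+1)  1950: Fri (+1)
  1951: Sat (+1)  1952: Mon (+2)  1953: Tue (+1)  1954: Wed (+1) ✓  1955: Thu (+1)
  1956: Sat (+2)  1957: Sun (+1)  1958: Mon (+1)  1959: Tue (+1)  … (50 more years) …
  2010: Wed (+1) ✓  2011: Thu (+1)  2012: Sat (+2)  2013: Sun (+1)  2014: Mon (+1)
  2015: Tue (+1)  2016: Thu (+2)  2017: Fri (+1)  2018: Sat (+1)  2019: Sun (+1)
  2020: Tue (+2)  2021: Wed (+1) ✓  2022: Thu (+1)  2023: Fri (+1)
Wednesday years: 1948, 1954, 1965, 1971, 1976, 1982, 1993, 1999, 2004, 2010, 2021 — 11 in total.

11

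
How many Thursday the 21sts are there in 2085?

1

Check the 21st of each month of 2085: Jan 21: Sun, Feb 21: Wed, Mar 21: Wed, Apr 21: Sat, May 21: Mon, Jun 21: Thu, Jul 21: Sat, Aug 21: Tue, Sep 21: Fri, Oct 21: Sun, Nov 21: Wed, Dec 21: Fri.
Thursday occurs in June — 1 month.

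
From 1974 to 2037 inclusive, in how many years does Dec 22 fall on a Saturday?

Track Dec 22's weekday year by year (advancing +1, or +2 across a Feb 29):
  1974: Sun  1975: Mon (+1)  1976: Wed (+2)  1977: Thu (+1)  1978: Fri (+1)
  1979: Sat (+1) ✓  1980: Mon (+2)  1981: Tue (+1)  1982: Wed (+1)  1983: Thu (+1)
  1984: Sat (+2) ✓  1985: Sun (+1)  1986: Mon (+1)  1987: Tue (+1)  … (36 more years) …
  2024: Sun (+2)  2025: Mon (+1)  2026: Tue (+1)  2027: Wed (+1)  2028: Fri (+2)
  2029: Sat (+1) ✓  2030: Sun (+1)  2031: Mon (+1)  2032: Wed (+2)  2033: Thu (+1)
  2034: Fri (+1)  2035: Sat (+1) ✓  2036: Mon (+2)  2037: Tue (+1)
Saturday years: 1979, 1984, 1990, 2001, 2007, 2012, 2018, 2029, 2035 — 9 in total.

9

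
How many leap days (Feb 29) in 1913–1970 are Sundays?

Leap years in 1913–1970: 14 of them.
Feb 29 weekday advances by 5 (mod 7) from one leap year to the next four years later (or differs when a century non-leap intervenes).
Leap-day weekdays: 1916:Tue 1920:Sun✓ 1924:Fri 1928:Wed 1932:Mon 1936:Sat 1940:Thu 1944:Tue 1948:Sun✓ 1952:Fri 1956:Wed 1960:Mon 1964:Sat 1968:Thu
Sunday: 1920, 1948 → 2.

2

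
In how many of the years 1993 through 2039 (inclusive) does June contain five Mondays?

13

June has 30 days; it has five Mondays when Monday falls among the first (month-length − 28) days — i.e. when June 1 is one of Monday/Sunday.
June 1 by year: 1993:Tue 1994:Wed 1995:Thu 1996:Sat 1997:Sun✓ 1998:Mon✓ 1999:Tue 2000:Thu 2001:Fri 2002:Sat 2003:Sun✓ 2004:Tue 2005:Wed 2006:Thu 2007:Fri …(17 more)… 2025:Sun✓ 2026:Mon✓ 2027:Tue 2028:Thu 2029:Fri 2030:Sat 2031:Sun✓ 2032:Tue 2033:Wed 2034:Thu 2035:Fri 2036:Sun✓ 2037:Mon✓ 2038:Tue 2039:Wed
Years with five Mondays: 1997, 1998, 2003, 2008, 2009, 2014, 2015, 2020, 2025, 2026, 2031, 2036, 2037 → 13.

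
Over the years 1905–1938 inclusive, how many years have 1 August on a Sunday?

Track 1 August's weekday year by year (advancing +1, or +2 across a Feb 29):
  1905: Tue  1906: Wed (+1)  1907: Thu (+1)  1908: Sat (+2)  1909: Sun (+1) ✓
  1910: Mon (+1)  1911: Tue (+1)  1912: Thu (+2)  1913: Fri (+1)  1914: Sat (+1)
  1915: Sun (+1) ✓  1916: Tue (+2)  1917: Wed (+1)  1918: Thu (+1)  … (6 more years) …
  1925: Sat (+1)  1926: Sun (+1) ✓  1927: Mon (+1)  1928: Wed (+2)  1929: Thu (+1)
  1930: Fri (+1)  1931: Sat (+1)  1932: Mon (+2)  1933: Tue (+1)  1934: Wed (+1)
  1935: Thu (+1)  1936: Sat (+2)  1937: Sun (+1) ✓  1938: Mon (+1)
Sunday years: 1909, 1915, 1920, 1926, 1937 — 5 in total.

5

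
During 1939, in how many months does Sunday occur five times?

A month of length L has five Sundays iff its first Sunday is on day ≤ L−28 (so day 1–3 in a 31-day month, 1–2 in a 30-day month, day 1 in a leap February).
Checking each month of 1939: Jan starts Sun (31d) ✓; Feb starts Wed (28d); Mar starts Wed (31d); Apr starts Sat (30d) ✓; May starts Mon (31d); Jun starts Thu (30d); Jul starts Sat (31d) ✓; Aug starts Tue (31d); Sep starts Fri (30d); Oct starts Sun (31d) ✓; Nov starts Wed (30d); Dec starts Fri (31d) ✓.
Five-Sunday months: January, April, July, October, December → 5.

5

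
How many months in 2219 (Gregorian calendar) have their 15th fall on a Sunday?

Check the 15th of each month of 2219: Jan 15: Fri, Feb 15: Mon, Mar 15: Mon, Apr 15: Thu, May 15: Sat, Jun 15: Tue, Jul 15: Thu, Aug 15: Sun, Sep 15: Wed, Oct 15: Fri, Nov 15: Mon, Dec 15: Wed.
Sunday occurs in August — 1 month.

1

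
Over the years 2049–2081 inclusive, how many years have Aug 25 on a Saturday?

4

Track Aug 25's weekday year by year (advancing +1, or +2 across a Feb 29):
  2049: Wed  2050: Thu (+1)  2051: Fri (+1)  2052: Sun (+2)  2053: Mon (+1)
  2054: Tue (+1)  2055: Wed (+1)  2056: Fri (+2)  2057: Sat (+1) ✓  2058: Sun (+1)
  2059: Mon (+1)  2060: Wed (+2)  2061: Thu (+1)  2062: Fri (+1)  … (5 more years) …
  2068: Sat (+2) ✓  2069: Sun (+1)  2070: Mon (+1)  2071: Tue (+1)  2072: Thu (+2)
  2073: Fri (+1)  2074: Sat (+1) ✓  2075: Sun (+1)  2076: Tue (+2)  2077: Wed (+1)
  2078: Thu (+1)  2079: Fri (+1)  2080: Sun (+2)  2081: Mon (+1)
Saturday years: 2057, 2063, 2068, 2074 — 4 in total.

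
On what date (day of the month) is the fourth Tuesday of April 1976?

April 1, 1976 is a Thursday, so the first Tuesday is the 6th.
The fourth Tuesday is 6 + 21 = 27.

27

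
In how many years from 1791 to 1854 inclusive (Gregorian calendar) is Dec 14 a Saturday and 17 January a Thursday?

8

Check each year's weekday for Dec 14 and 17 January:
  1791: Wed/Mon  1792: Fri/Tue  1793: Sat/Thu ✓  1794: Sun/Fri  1795: Mon/Sat  1796: Wed/Sun  1797: Thu/Tue  1798: Fri/Wed  1799: Sat/Thu ✓  1800: Sun/Fri  1801: Mon/Sat  1802: Tue/Sun  1803: Wed/Mon  1804: Fri/Tue  …(36 more)…  1841: Tue/Sun  1842: Wed/Mon  1843: Thu/Tue  1844: Sat/Wed  1845: Sun/Fri  1846: Mon/Sat  1847: Tue/Sun  1848: Thu/Mon  1849: Fri/Wed  1850: Sat/Thu ✓  1851: Sun/Fri  1852: Tue/Sat  1853: Wed/Mon  1854: Thu/Tue
Both conditions hold in: 1793, 1799, 1805, 1811, 1822, 1833, 1839, 1850 — 8.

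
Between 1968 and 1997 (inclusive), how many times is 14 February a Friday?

5

Track 14 February's weekday year by year (advancing +1, or +2 across a Feb 29):
  1968: Wed  1969: Fri (+2) ✓  1970: Sat (+1)  1971: Sun (+1)  1972: Mon (+1)
  1973: Wed (+2)  1974: Thu (+1)  1975: Fri (+1) ✓  1976: Sat (+1)  1977: Mon (+2)
  1978: Tue (+1)  1979: Wed (+1)  1980: Thu (+1)  1981: Sat (+2)  1982: Sun (+1)
  1983: Mon (+1)  1984: Tue (+1)  1985: Thu (+2)  1986: Fri (+1) ✓  1987: Sat (+1)
  1988: Sun (+1)  1989: Tue (+2)  1990: Wed (+1)  1991: Thu (+1)  1992: Fri (+1) ✓
  1993: Sun (+2)  1994: Mon (+1)  1995: Tue (+1)  1996: Wed (+1)  1997: Fri (+2) ✓
Friday years: 1969, 1975, 1986, 1992, 1997 — 5 in total.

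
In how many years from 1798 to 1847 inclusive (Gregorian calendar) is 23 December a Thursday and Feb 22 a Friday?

Check each year's weekday for 23 December and Feb 22:
  1798: Sun/Thu  1799: Mon/Fri  1800: Tue/Sat  1801: Wed/Sun  1802: Thu/Mon  1803: Fri/Tue  1804: Sun/Wed  1805: Mon/Fri  1806: Tue/Sat  1807: Wed/Sun  1808: Fri/Mon  1809: Sat/Wed  1810: Sun/Thu  1811: Mon/Fri  …(22 more)…  1834: Tue/Sat  1835: Wed/Sun  1836: Fri/Mon  1837: Sat/Wed  1838: Sun/Thu  1839: Mon/Fri  1840: Wed/Sat  1841: Thu/Mon  1842: Fri/Tue  1843: Sat/Wed  1844: Mon/Thu  1845: Tue/Sat  1846: Wed/Sun  1847: Thu/Mon
Both conditions hold in: no year — 0.

0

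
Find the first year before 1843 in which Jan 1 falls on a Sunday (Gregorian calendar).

1837

Jan 1 advances by 2 weekdays after a leap year and by 1 after a common year.
1843: Jan 1 is Sunday.
1842: Saturday
1841: Friday
1840: Wednesday (leap)
1839: Tuesday
1838: Monday
1837: Sunday
1837 begins on a Sunday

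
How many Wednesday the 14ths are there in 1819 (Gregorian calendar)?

2

Check the 14th of each month of 1819: Jan 14: Thu, Feb 14: Sun, Mar 14: Sun, Apr 14: Wed, May 14: Fri, Jun 14: Mon, Jul 14: Wed, Aug 14: Sat, Sep 14: Tue, Oct 14: Thu, Nov 14: Sun, Dec 14: Tue.
Wednesday occurs in April, July — 2 months.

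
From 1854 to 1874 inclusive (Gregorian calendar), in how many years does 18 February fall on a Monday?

3

Track 18 February's weekday year by year (advancing +1, or +2 across a Feb 29):
  1854: Sat  1855: Sun (+1)  1856: Mon (+1) ✓  1857: Wed (+2)  1858: Thu (+1)
  1859: Fri (+1)  1860: Sat (+1)  1861: Mon (+2) ✓  1862: Tue (+1)  1863: Wed (+1)
  1864: Thu (+1)  1865: Sat (+2)  1866: Sun (+1)  1867: Mon (+1) ✓  1868: Tue (+1)
  1869: Thu (+2)  1870: Fri (+1)  1871: Sat (+1)  1872: Sun (+1)  1873: Tue (+2)
  1874: Wed (+1)
Monday years: 1856, 1861, 1867 — 3 in total.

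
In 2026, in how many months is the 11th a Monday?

Check the 11th of each month of 2026: Jan 11: Sun, Feb 11: Wed, Mar 11: Wed, Apr 11: Sat, May 11: Mon, Jun 11: Thu, Jul 11: Sat, Aug 11: Tue, Sep 11: Fri, Oct 11: Sun, Nov 11: Wed, Dec 11: Fri.
Monday occurs in May — 1 month.

1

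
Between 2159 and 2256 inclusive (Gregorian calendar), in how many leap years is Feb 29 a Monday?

4

Leap years in 2159–2256: 24 of them.
Feb 29 weekday advances by 5 (mod 7) from one leap year to the next four years later (or differs when a century non-leap intervenes).
Leap-day weekdays: 2160:Fri 2164:Wed 2168:Mon✓ 2172:Sat 2176:Thu 2180:Tue 2184:Sun 2188:Fri 2192:Wed 2196:Mon✓ 2204:Wed 2208:Mon✓ 2212:Sat 2216:Thu 2220:Tue 2224:Sun 2228:Fri 2232:Wed 2236:Mon✓ 2240:Sat 2244:Thu 2248:Tue 2252:Sun 2256:Fri
Monday: 2168, 2196, 2208, 2236 → 4.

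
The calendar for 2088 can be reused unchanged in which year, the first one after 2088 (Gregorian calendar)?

Two years share a calendar iff Jan 1 falls on the same weekday and both are leap or both are common. 2088: Jan 1 is Thursday, leap year.
2089: Jan 1 Saturday, common
2090: Jan 1 Sunday, common
2091: Jan 1 Monday, common
2092: Jan 1 Tuesday, leap
2093: Jan 1 Thursday, common
2094: Jan 1 Friday, common
2095: Jan 1 Saturday, common
2096: Jan 1 Sunday, leap
2097: Jan 1 Tuesday, common
2098: Jan 1 Wednesday, common
2099: Jan 1 Thursday, common
2100: Jan 1 Friday, common
2101: Jan 1 Saturday, common
2102: Jan 1 Sunday, common
2103: Jan 1 Monday, common
2104: Jan 1 Tuesday, leap
2105: Jan 1 Thursday, common
2106: Jan 1 Friday, common
2107: Jan 1 Saturday, common
2108: Jan 1 Sunday, leap
2109: Jan 1 Tuesday, common
2110: Jan 1 Wednesday, common
2111: Jan 1 Thursday, common
2112: Jan 1 Friday, leap
2113: Jan 1 Sunday, common
2114: Jan 1 Monday, common
2115: Jan 1 Tuesday, common
2116: Jan 1 Wednesday, leap
2117: Jan 1 Friday, common
2118: Jan 1 Saturday, common
2119: Jan 1 Sunday, common
2120: Jan 1 Monday, leap
2121: Jan 1 Wednesday, common
2122: Jan 1 Thursday, common
2123: Jan 1 Friday, common
2124: Jan 1 Saturday, leap
2125: Jan 1 Monday, common
2126: Jan 1 Tuesday, common
2127: Jan 1 Wednesday, common
2128: Jan 1 Thursday, leap
2128 matches on both conditions.

2128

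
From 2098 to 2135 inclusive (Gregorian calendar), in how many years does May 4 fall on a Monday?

6

Track May 4's weekday year by year (advancing +1, or +2 across a Feb 29):
  2098: Sun  2099: Mon (+1) ✓  2100: Tue (+1)  2101: Wed (+1)  2102: Thu (+1)
  2103: Fri (+1)  2104: Sun (+2)  2105: Mon (+1) ✓  2106: Tue (+1)  2107: Wed (+1)
  2108: Fri (+2)  2109: Sat (+1)  2110: Sun (+1)  2111: Mon (+1) ✓  … (10 more years) …
  2122: Mon (+1) ✓  2123: Tue (+1)  2124: Thu (+2)  2125: Fri (+1)  2126: Sat (+1)
  2127: Sun (+1)  2128: Tue (+2)  2129: Wed (+1)  2130: Thu (+1)  2131: Fri (+1)
  2132: Sun (+2)  2133: Mon (+1) ✓  2134: Tue (+1)  2135: Wed (+1)
Monday years: 2099, 2105, 2111, 2116, 2122, 2133 — 6 in total.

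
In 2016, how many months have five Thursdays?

A month of length L has five Thursdays iff its first Thursday is on day ≤ L−28 (so day 1–3 in a 31-day month, 1–2 in a 30-day month, day 1 in a leap February).
Checking each month of 2016: Jan starts Fri (31d); Feb starts Mon (29d); Mar starts Tue (31d) ✓; Apr starts Fri (30d); May starts Sun (31d); Jun starts Wed (30d) ✓; Jul starts Fri (31d); Aug starts Mon (31d); Sep starts Thu (30d) ✓; Oct starts Sat (31d); Nov starts Tue (30d); Dec starts Thu (31d) ✓.
Five-Thursday months: March, June, September, December → 4.

4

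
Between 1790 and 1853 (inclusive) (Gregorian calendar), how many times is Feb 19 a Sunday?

9

Track Feb 19's weekday year by year (advancing +1, or +2 across a Feb 29):
  1790: Fri  1791: Sat (+1)  1792: Sun (+1) ✓  1793: Tue (+2)  1794: Wed (+1)
  1795: Thu (+1)  1796: Fri (+1)  1797: Sun (+2) ✓  1798: Mon (+1)  1799: Tue (+1)
  1800: Wed (+1)  1801: Thu (+1)  1802: Fri (+1)  1803: Sat (+1)  … (36 more years) …
  1840: Wed (+1)  1841: Fri (+2)  1842: Sat (+1)  1843: Sun (+1) ✓  1844: Mon (+1)
  1845: Wed (+2)  1846: Thu (+1)  1847: Fri (+1)  1848: Sat (+1)  1849: Mon (+2)
  1850: Tue (+1)  1851: Wed (+1)  1852: Thu (+1)  1853: Sat (+2)
Sunday years: 1792, 1797, 1804, 1809, 1815, 1826, 1832, 1837, 1843 — 9 in total.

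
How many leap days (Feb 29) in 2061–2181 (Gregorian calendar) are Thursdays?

Leap years in 2061–2181: 29 of them.
Feb 29 weekday advances by 5 (mod 7) from one leap year to the next four years later (or differs when a century non-leap intervenes).
Leap-day weekdays: 2064:Fri 2068:Wed 2072:Mon 2076:Sat 2080:Thu✓ 2084:Tue 2088:Sun 2092:Fri 2096:Wed 2104:Fri 2108:Wed 2112:Mon 2116:Sat …(3 more)… 2132:Fri 2136:Wed 2140:Mon 2144:Sat 2148:Thu✓ 2152:Tue 2156:Sun 2160:Fri 2164:Wed 2168:Mon 2172:Sat 2176:Thu✓ 2180:Tue
Thursday: 2080, 2120, 2148, 2176 → 4.

4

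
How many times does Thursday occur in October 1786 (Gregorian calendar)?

October 1786 has 31 days and begins on Sunday.
The first Thursday is October 5.
Thursdays fall on 5, 12, 19, 26 — that's 4.

4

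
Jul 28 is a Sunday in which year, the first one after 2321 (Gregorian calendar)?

2329

From one year to the next, a fixed date's weekday advances by 1, or by 2 when a Feb 29 lies between the two dates.
2321: July 28 is Thursday.
2322: Friday (+1)
2323: Saturday (+1)
2324: Monday (+2)
2325: Tuesday (+1)
2326: Wednesday (+1)
2327: Thursday (+1)
2328: Saturday (+2)
2329: Sunday (+1)
Jul 28 falls on a Sunday in 2329.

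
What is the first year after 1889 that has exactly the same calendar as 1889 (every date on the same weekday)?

Two years share a calendar iff Jan 1 falls on the same weekday and both are leap or both are common. 1889: Jan 1 is Tuesday, common year.
1890: Jan 1 Wednesday, common
1891: Jan 1 Thursday, common
1892: Jan 1 Friday, leap
1893: Jan 1 Sunday, common
1894: Jan 1 Monday, common
1895: Jan 1 Tuesday, common
1895 matches on both conditions.

1895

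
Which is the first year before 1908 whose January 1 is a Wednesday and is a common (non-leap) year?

Jan 1 advances by 2 weekdays after a leap year and by 1 after a common year.
1908: Jan 1 is Wednesday (leap).
1907: Tuesday
1906: Monday
1905: Sunday
1904: Friday (leap)
1903: Thursday
1902: Wednesday
1902 begins on a Wednesday and is a common year.

1902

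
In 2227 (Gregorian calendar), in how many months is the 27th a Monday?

1

Check the 27th of each month of 2227: Jan 27: Sat, Feb 27: Tue, Mar 27: Tue, Apr 27: Fri, May 27: Sun, Jun 27: Wed, Jul 27: Fri, Aug 27: Mon, Sep 27: Thu, Oct 27: Sat, Nov 27: Tue, Dec 27: Thu.
Monday occurs in August — 1 month.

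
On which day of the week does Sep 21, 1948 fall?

Tuesday

January 1, 1948 is a Thursday.
September 21 is day 265 of the year, i.e. 264 days after Jan 1.
264 mod 7 = 5, so advance 5 weekdays from Thursday: Tuesday.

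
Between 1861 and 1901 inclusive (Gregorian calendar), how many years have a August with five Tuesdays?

17

August has 31 days; it has five Tuesdays when Tuesday falls among the first (month-length − 28) days — i.e. when August 1 is one of Tuesday/Monday/Sunday.
August 1 by year: 1861:Thu 1862:Fri 1863:Sat 1864:Mon✓ 1865:Tue✓ 1866:Wed 1867:Thu 1868:Sat 1869:Sun✓ 1870:Mon✓ 1871:Tue✓ 1872:Thu 1873:Fri 1874:Sat 1875:Sun✓ …(11 more)… 1887:Mon✓ 1888:Wed 1889:Thu 1890:Fri 1891:Sat 1892:Mon✓ 1893:Tue✓ 1894:Wed 1895:Thu 1896:Sat 1897:Sun✓ 1898:Mon✓ 1899:Tue✓ 1900:Wed 1901:Thu
Years with five Tuesdays: 1864, 1865, 1869, 1870, 1871, 1875, 1876, 1880, 1881, 1882, 1886, 1887, 1892, 1893, 1897, 1898, 1899 → 17.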